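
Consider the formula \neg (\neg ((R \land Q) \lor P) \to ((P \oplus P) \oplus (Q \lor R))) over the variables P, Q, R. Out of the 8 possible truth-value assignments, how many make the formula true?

1

P | Q | R | φ
- | - | - | -
F | F | F | T
F | F | T | F
F | T | F | F
F | T | T | F
T | F | F | F
T | F | T | F
T | T | F | F
T | T | T | F
The formula is true on 1 of the 8 rows.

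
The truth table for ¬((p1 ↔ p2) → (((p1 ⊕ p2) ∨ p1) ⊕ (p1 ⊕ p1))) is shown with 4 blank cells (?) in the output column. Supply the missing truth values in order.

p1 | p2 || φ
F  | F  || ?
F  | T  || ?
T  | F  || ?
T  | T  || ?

T, F, F, F

Row p1=F, p2=F: (p1 ↔ p2) = T, (((p1 ⊕ p2) ∨ p1) ⊕ (p1 ⊕ p1)) = F, ((p1 ↔ p2) → (((p1 ⊕ p2) ∨ p1) ⊕ (p1 ⊕ p1))) = F, so the formula = T.
Row p1=F, p2=T: (p1 ↔ p2) = F, (((p1 ⊕ p2) ∨ p1) ⊕ (p1 ⊕ p1)) = T, ((p1 ↔ p2) → (((p1 ⊕ p2) ∨ p1) ⊕ (p1 ⊕ p1))) = T, so the formula = F.
Row p1=T, p2=F: (p1 ↔ p2) = F, (((p1 ⊕ p2) ∨ p1) ⊕ (p1 ⊕ p1)) = T, ((p1 ↔ p2) → (((p1 ⊕ p2) ∨ p1) ⊕ (p1 ⊕ p1))) = T, so the formula = F.
Row p1=T, p2=T: (p1 ↔ p2) = T, (((p1 ⊕ p2) ∨ p1) ⊕ (p1 ⊕ p1)) = T, ((p1 ↔ p2) → (((p1 ⊕ p2) ∨ p1) ⊕ (p1 ⊕ p1))) = T, so the formula = F.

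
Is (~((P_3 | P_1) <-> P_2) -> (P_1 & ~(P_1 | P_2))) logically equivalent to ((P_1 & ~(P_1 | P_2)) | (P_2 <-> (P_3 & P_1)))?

P_1  P_2  P_3  |  φ  ψ
 T    T    T   |  T  T
 T    T    F   |  T  F
 T    F    T   |  F  F
 T    F    F   |  F  T
 F    T    T   |  T  F
 F    T    F   |  F  F
 F    F    T   |  F  T
 F    F    F   |  T  T
The columns differ at P_1=T, P_2=T, P_3=F (φ=T, ψ=F), so they are not equivalent.

not equivalent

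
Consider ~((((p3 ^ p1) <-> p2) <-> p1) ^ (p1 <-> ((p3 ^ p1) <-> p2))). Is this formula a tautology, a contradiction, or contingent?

tautology

p1 | p2 | p3 || φ
T  | T  | T  || T
T  | T  | F  || T
T  | F  | T  || T
T  | F  | F  || T
F  | T  | T  || T
F  | T  | F  || T
F  | F  | T  || T
F  | F  | F  || T
Every row is T, so the formula is a tautology.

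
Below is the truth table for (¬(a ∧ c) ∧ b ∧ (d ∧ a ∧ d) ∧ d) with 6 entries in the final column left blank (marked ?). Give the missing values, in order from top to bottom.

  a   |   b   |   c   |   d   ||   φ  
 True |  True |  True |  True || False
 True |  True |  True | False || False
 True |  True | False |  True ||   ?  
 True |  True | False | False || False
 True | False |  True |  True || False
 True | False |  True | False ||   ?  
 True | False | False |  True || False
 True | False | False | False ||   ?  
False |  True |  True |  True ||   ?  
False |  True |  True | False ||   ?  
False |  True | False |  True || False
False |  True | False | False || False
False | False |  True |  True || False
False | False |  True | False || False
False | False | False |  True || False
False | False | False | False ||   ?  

Row a=True, b=True, c=False, d=True: ¬(a ∧ c) = True, (d ∧ a ∧ d) = True, so the formula = True.
Row a=True, b=False, c=True, d=False: ¬(a ∧ c) = False, (d ∧ a ∧ d) = False, so the formula = False.
Row a=True, b=False, c=False, d=False: ¬(a ∧ c) = True, (d ∧ a ∧ d) = False, so the formula = False.
Row a=False, b=True, c=True, d=True: ¬(a ∧ c) = True, (d ∧ a ∧ d) = False, so the formula = False.
Row a=False, b=True, c=True, d=False: ¬(a ∧ c) = True, (d ∧ a ∧ d) = False, so the formula = False.
Row a=False, b=False, c=False, d=False: ¬(a ∧ c) = True, (d ∧ a ∧ d) = False, so the formula = False.

True, False, False, False, False, False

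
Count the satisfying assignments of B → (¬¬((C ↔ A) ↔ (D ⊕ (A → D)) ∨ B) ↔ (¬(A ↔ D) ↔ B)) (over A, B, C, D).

  A   |   B   |   C   |   D   | (C ↔ A) | (A → D) | (D ⊕ (A → D)) | ((D ⊕ (A → D)) ∨ B) | (A ↔ D) | ¬(A ↔ D) | (¬(A ↔ D) ↔ B) |   φ  
----- | ----- | ----- | ----- | ------- | ------- | ------------- | ------------------- | ------- | -------- | -------------- | -----
 True |  True |  True |  True |   True  |   True  |     False     |         True        |   True  |  False   |     False      | False
 True |  True |  True | False |   True  |  False  |     False     |         True        |  False  |   True   |      True      |  True
 True |  True | False |  True |  False  |   True  |     False     |         True        |   True  |  False   |     False      |  True
 True |  True | False | False |  False  |  False  |     False     |         True        |  False  |   True   |      True      | False
 True | False |  True |  True |   True  |   True  |     False     |        False        |   True  |  False   |      True      |  True
 True | False |  True | False |   True  |  False  |     False     |        False        |  False  |   True   |     False      |  True
 True | False | False |  True |  False  |   True  |     False     |        False        |   True  |  False   |      True      |  True
 True | False | False | False |  False  |  False  |     False     |        False        |  False  |   True   |     False      |  True
False |  True |  True |  True |  False  |   True  |     False     |         True        |  False  |   True   |      True      | False
False |  True |  True | False |  False  |   True  |      True     |         True        |   True  |  False   |     False      |  True
False |  True | False |  True |   True  |   True  |     False     |         True        |  False  |   True   |      True      |  True
False |  True | False | False |   True  |   True  |      True     |         True        |   True  |  False   |     False      | False
False | False |  True |  True |  False  |   True  |     False     |        False        |  False  |   True   |     False      |  True
False | False |  True | False |  False  |   True  |      True     |         True        |   True  |  False   |      True      |  True
False | False | False |  True |   True  |   True  |     False     |        False        |  False  |   True   |     False      |  True
False | False | False | False |   True  |   True  |      True     |         True        |   True  |  False   |      True      |  True
The formula is true on 12 of the 16 rows.

12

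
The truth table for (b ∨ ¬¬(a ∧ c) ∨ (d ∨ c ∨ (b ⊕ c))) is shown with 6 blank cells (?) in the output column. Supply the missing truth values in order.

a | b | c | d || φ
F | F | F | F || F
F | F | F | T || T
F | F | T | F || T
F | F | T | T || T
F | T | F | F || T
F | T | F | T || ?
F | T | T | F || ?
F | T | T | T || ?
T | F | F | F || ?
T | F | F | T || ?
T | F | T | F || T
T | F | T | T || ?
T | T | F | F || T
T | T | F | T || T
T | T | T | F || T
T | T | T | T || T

Row a=F, b=T, c=F, d=T: ¬¬(a ∧ c) = F, (d ∨ c ∨ (b ⊕ c)) = T, so the formula = T.
Row a=F, b=T, c=T, d=F: ¬¬(a ∧ c) = F, (d ∨ c ∨ (b ⊕ c)) = T, so the formula = T.
Row a=F, b=T, c=T, d=T: ¬¬(a ∧ c) = F, (d ∨ c ∨ (b ⊕ c)) = T, so the formula = T.
Row a=T, b=F, c=F, d=F: ¬¬(a ∧ c) = F, (d ∨ c ∨ (b ⊕ c)) = F, so the formula = F.
Row a=T, b=F, c=F, d=T: ¬¬(a ∧ c) = F, (d ∨ c ∨ (b ⊕ c)) = T, so the formula = T.
Row a=T, b=F, c=T, d=T: ¬¬(a ∧ c) = T, (d ∨ c ∨ (b ⊕ c)) = T, so the formula = T.

T, T, T, F, T, T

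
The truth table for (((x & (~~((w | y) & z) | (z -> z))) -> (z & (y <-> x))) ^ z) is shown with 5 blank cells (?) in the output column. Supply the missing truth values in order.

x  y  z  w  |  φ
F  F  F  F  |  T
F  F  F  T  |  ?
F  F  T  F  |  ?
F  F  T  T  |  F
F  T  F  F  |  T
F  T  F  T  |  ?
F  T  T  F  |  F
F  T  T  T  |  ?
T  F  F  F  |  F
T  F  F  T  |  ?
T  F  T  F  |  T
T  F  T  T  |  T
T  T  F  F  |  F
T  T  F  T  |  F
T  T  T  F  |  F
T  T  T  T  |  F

Row x=F, y=F, z=F, w=T: ((x & (~~((w | y) & z) | (z -> z))) -> (z & (y <-> x))) = T, so the formula = T.
Row x=F, y=F, z=T, w=F: ((x & (~~((w | y) & z) | (z -> z))) -> (z & (y <-> x))) = T, so the formula = F.
Row x=F, y=T, z=F, w=T: ((x & (~~((w | y) & z) | (z -> z))) -> (z & (y <-> x))) = T, so the formula = T.
Row x=F, y=T, z=T, w=T: ((x & (~~((w | y) & z) | (z -> z))) -> (z & (y <-> x))) = T, so the formula = F.
Row x=T, y=F, z=F, w=T: ((x & (~~((w | y) & z) | (z -> z))) -> (z & (y <-> x))) = F, so the formula = F.

T, F, T, F, F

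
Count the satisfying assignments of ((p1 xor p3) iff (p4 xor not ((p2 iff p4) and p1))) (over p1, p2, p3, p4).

  p1  |   p2  |   p3  |   p4  ||   φ  
 True |  True |  True |  True || False
 True |  True |  True | False || False
 True |  True | False |  True ||  True
 True |  True | False | False ||  True
 True | False |  True |  True ||  True
 True | False |  True | False ||  True
 True | False | False |  True || False
 True | False | False | False || False
False |  True |  True |  True || False
False |  True |  True | False ||  True
False |  True | False |  True ||  True
False |  True | False | False || False
False | False |  True |  True || False
False | False |  True | False ||  True
False | False | False |  True ||  True
False | False | False | False || False
The formula is true on 8 of the 16 rows.

8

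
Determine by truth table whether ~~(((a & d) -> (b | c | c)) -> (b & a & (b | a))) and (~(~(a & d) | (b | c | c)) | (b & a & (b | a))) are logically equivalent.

equivalent

a  b  c  d  |  φ  ψ
1  1  1  1  |  1  1
1  1  1  0  |  1  1
1  1  0  1  |  1  1
1  1  0  0  |  1  1
1  0  1  1  |  0  0
1  0  1  0  |  0  0
1  0  0  1  |  1  1
1  0  0  0  |  0  0
0  1  1  1  |  0  0
0  1  1  0  |  0  0
0  1  0  1  |  0  0
0  1  0  0  |  0  0
0  0  1  1  |  0  0
0  0  1  0  |  0  0
0  0  0  1  |  0  0
0  0  0  0  |  0  0
The columns for φ and ψ agree on every row, so they are logically equivalent.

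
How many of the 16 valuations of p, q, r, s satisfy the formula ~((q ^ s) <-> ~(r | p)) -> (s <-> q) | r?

p  q  r  s     (q ^ s)  (r | p)  ~(r | p)  ((q ^ s) <-> ~(r | p))  ~((q ^ s) <-> ~(r | p))  (s <-> q)  ((s <-> q) | r)  φ
0  0  0  0        0        0        1                0                        1                 1             1         1
0  0  0  1        1        0        1                1                        0                 0             0         1
0  0  1  0        0        1        0                1                        0                 1             1         1
0  0  1  1        1        1        0                0                        1                 0             1         1
0  1  0  0        1        0        1                1                        0                 0             0         1
0  1  0  1        0        0        1                0                        1                 1             1         1
0  1  1  0        1        1        0                0                        1                 0             1         1
0  1  1  1        0        1        0                1                        0                 1             1         1
1  0  0  0        0        1        0                1                        0                 1             1         1
1  0  0  1        1        1        0                0                        1                 0             0         0
1  0  1  0        0        1        0                1                        0                 1             1         1
1  0  1  1        1        1        0                0                        1                 0             1         1
1  1  0  0        1        1        0                0                        1                 0             0         0
1  1  0  1        0        1        0                1                        0                 1             1         1
1  1  1  0        1        1        0                0                        1                 0             1         1
1  1  1  1        0        1        0                1                        0                 1             1         1
The formula is true on 14 of the 16 rows.

14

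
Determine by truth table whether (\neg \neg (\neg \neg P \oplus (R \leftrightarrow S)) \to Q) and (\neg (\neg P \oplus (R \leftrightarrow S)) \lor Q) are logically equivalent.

not equivalent

P  Q  R  S  |  φ  ψ
T  T  T  T  |  T  T
T  T  T  F  |  T  T
T  T  F  T  |  T  T
T  T  F  F  |  T  T
T  F  T  T  |  T  F
T  F  T  F  |  F  T
T  F  F  T  |  F  T
T  F  F  F  |  T  F
F  T  T  T  |  T  T
F  T  T  F  |  T  T
F  T  F  T  |  T  T
F  T  F  F  |  T  T
F  F  T  T  |  F  T
F  F  T  F  |  T  F
F  F  F  T  |  T  F
F  F  F  F  |  F  T
The columns differ at P=T, Q=F, R=T, S=T (φ=T, ψ=F), so they are not equivalent.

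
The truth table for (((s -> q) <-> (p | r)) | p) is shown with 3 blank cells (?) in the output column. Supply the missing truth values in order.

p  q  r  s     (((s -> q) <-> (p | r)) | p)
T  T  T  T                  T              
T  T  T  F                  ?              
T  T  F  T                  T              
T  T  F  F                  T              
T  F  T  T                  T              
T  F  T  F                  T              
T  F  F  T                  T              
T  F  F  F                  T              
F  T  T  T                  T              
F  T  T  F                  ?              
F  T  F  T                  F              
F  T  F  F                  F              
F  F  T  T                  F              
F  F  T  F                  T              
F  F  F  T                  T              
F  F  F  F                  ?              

Row p=T, q=T, r=T, s=F: ((s -> q) <-> (p | r)) = T, so (((s -> q) <-> (p | r)) | p) = T.
Row p=F, q=T, r=T, s=F: ((s -> q) <-> (p | r)) = T, so (((s -> q) <-> (p | r)) | p) = T.
Row p=F, q=F, r=F, s=F: ((s -> q) <-> (p | r)) = F, so (((s -> q) <-> (p | r)) | p) = F.

T, T, F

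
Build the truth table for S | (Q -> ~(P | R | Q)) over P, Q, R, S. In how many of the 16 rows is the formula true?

12

P  Q  R  S     (P | R)  ((P | R) | Q)  ~((P | R) | Q)  (Q -> ~((P | R) | Q))  (S | (Q -> ~((P | R) | Q)))
T  T  T  T        T           T              F                   F                         T             
T  T  T  F        T           T              F                   F                         F             
T  T  F  T        T           T              F                   F                         T             
T  T  F  F        T           T              F                   F                         F             
T  F  T  T        T           T              F                   T                         T             
T  F  T  F        T           T              F                   T                         T             
T  F  F  T        T           T              F                   T                         T             
T  F  F  F        T           T              F                   T                         T             
F  T  T  T        T           T              F                   F                         T             
F  T  T  F        T           T              F                   F                         F             
F  T  F  T        F           T              F                   F                         T             
F  T  F  F        F           T              F                   F                         F             
F  F  T  T        T           T              F                   T                         T             
F  F  T  F        T           T              F                   T                         T             
F  F  F  T        F           F              T                   T                         T             
F  F  F  F        F           F              T                   T                         T             
The formula is true on 12 of the 16 rows.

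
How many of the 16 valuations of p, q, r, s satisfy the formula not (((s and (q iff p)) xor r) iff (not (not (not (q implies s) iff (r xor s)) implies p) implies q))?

10

p | q | r | s | φ
- | - | - | - | -
0 | 0 | 0 | 0 | 1
0 | 0 | 0 | 1 | 1
0 | 0 | 1 | 0 | 1
0 | 0 | 1 | 1 | 1
0 | 1 | 0 | 0 | 1
0 | 1 | 0 | 1 | 1
0 | 1 | 1 | 0 | 0
0 | 1 | 1 | 1 | 0
1 | 0 | 0 | 0 | 1
1 | 0 | 0 | 1 | 1
1 | 0 | 1 | 0 | 0
1 | 0 | 1 | 1 | 0
1 | 1 | 0 | 0 | 1
1 | 1 | 0 | 1 | 0
1 | 1 | 1 | 0 | 0
1 | 1 | 1 | 1 | 1
The formula is true on 10 of the 16 rows.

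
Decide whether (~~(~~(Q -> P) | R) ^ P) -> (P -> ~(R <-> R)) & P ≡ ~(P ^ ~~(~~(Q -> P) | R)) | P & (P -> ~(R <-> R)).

P | Q | R | φ | ψ
- | - | - | - | -
T | T | T | T | T
T | T | F | T | T
T | F | T | T | T
T | F | F | T | T
F | T | T | F | F
F | T | F | T | T
F | F | T | F | F
F | F | F | F | F
The columns for φ and ψ agree on every row, so they are logically equivalent.

equivalent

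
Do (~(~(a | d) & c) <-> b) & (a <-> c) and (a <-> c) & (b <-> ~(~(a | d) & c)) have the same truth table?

a | b | c | d | φ | ψ
- | - | - | - | - | -
T | T | T | T | T | T
T | T | T | F | T | T
T | T | F | T | F | F
T | T | F | F | F | F
T | F | T | T | F | F
T | F | T | F | F | F
T | F | F | T | F | F
T | F | F | F | F | F
F | T | T | T | F | F
F | T | T | F | F | F
F | T | F | T | T | T
F | T | F | F | T | T
F | F | T | T | F | F
F | F | T | F | F | F
F | F | F | T | F | F
F | F | F | F | F | F
The columns for φ and ψ agree on every row, so they are logically equivalent.

equivalent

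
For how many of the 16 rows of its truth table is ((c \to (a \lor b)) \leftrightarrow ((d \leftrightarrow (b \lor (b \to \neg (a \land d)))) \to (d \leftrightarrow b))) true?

a  b  c  d  |  φ
T  T  T  T  |  T
T  T  T  F  |  T
T  T  F  T  |  T
T  T  F  F  |  T
T  F  T  T  |  F
T  F  T  F  |  T
T  F  F  T  |  F
T  F  F  F  |  T
F  T  T  T  |  T
F  T  T  F  |  T
F  T  F  T  |  T
F  T  F  F  |  T
F  F  T  T  |  T
F  F  T  F  |  F
F  F  F  T  |  F
F  F  F  F  |  T
The formula is true on 12 of the 16 rows.

12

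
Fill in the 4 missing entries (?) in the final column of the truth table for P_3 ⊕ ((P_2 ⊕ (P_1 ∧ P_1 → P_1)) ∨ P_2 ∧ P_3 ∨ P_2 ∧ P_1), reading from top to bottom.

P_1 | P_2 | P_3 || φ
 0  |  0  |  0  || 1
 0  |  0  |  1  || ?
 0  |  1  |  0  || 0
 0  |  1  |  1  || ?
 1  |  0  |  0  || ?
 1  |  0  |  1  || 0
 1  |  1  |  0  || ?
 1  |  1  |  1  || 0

Row P_1=0, P_2=0, P_3=1: ((P_2 ⊕ (P_1 ∧ P_1 → P_1)) ∨ P_2 ∧ P_3 ∨ P_2 ∧ P_1) = 1, so the formula = 0.
Row P_1=0, P_2=1, P_3=1: ((P_2 ⊕ (P_1 ∧ P_1 → P_1)) ∨ P_2 ∧ P_3 ∨ P_2 ∧ P_1) = 1, so the formula = 0.
Row P_1=1, P_2=0, P_3=0: ((P_2 ⊕ (P_1 ∧ P_1 → P_1)) ∨ P_2 ∧ P_3 ∨ P_2 ∧ P_1) = 1, so the formula = 1.
Row P_1=1, P_2=1, P_3=0: ((P_2 ⊕ (P_1 ∧ P_1 → P_1)) ∨ P_2 ∧ P_3 ∨ P_2 ∧ P_1) = 1, so the formula = 1.

0, 0, 1, 1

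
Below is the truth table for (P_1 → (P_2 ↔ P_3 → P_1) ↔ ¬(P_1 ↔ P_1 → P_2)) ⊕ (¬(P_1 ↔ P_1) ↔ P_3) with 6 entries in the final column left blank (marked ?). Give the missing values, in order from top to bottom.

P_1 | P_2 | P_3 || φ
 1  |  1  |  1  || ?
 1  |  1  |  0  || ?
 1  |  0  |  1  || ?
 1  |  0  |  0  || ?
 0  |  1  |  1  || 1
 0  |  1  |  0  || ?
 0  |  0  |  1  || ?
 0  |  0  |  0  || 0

Row P_1=1, P_2=1, P_3=1: (P_1 → (P_2 ↔ P_3 → P_1) ↔ ¬(P_1 ↔ P_1 → P_2)) = 0, (¬(P_1 ↔ P_1) ↔ P_3) = 0, so the formula = 0.
Row P_1=1, P_2=1, P_3=0: (P_1 → (P_2 ↔ P_3 → P_1) ↔ ¬(P_1 ↔ P_1 → P_2)) = 0, (¬(P_1 ↔ P_1) ↔ P_3) = 1, so the formula = 1.
Row P_1=1, P_2=0, P_3=1: (P_1 → (P_2 ↔ P_3 → P_1) ↔ ¬(P_1 ↔ P_1 → P_2)) = 0, (¬(P_1 ↔ P_1) ↔ P_3) = 0, so the formula = 0.
Row P_1=1, P_2=0, P_3=0: (P_1 → (P_2 ↔ P_3 → P_1) ↔ ¬(P_1 ↔ P_1 → P_2)) = 0, (¬(P_1 ↔ P_1) ↔ P_3) = 1, so the formula = 1.
Row P_1=0, P_2=1, P_3=0: (P_1 → (P_2 ↔ P_3 → P_1) ↔ ¬(P_1 ↔ P_1 → P_2)) = 1, (¬(P_1 ↔ P_1) ↔ P_3) = 1, so the formula = 0.
Row P_1=0, P_2=0, P_3=1: (P_1 → (P_2 ↔ P_3 → P_1) ↔ ¬(P_1 ↔ P_1 → P_2)) = 1, (¬(P_1 ↔ P_1) ↔ P_3) = 0, so the formula = 1.

0, 1, 0, 1, 0, 1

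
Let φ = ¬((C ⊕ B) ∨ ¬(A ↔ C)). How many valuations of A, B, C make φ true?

2

A | B | C | ¬((C ⊕ B) ∨ ¬(A ↔ C))
- | - | - | ---------------------
0 | 0 | 0 |           1          
0 | 0 | 1 |           0          
0 | 1 | 0 |           0          
0 | 1 | 1 |           0          
1 | 0 | 0 |           0          
1 | 0 | 1 |           0          
1 | 1 | 0 |           0          
1 | 1 | 1 |           1          
The formula is true on 2 of the 8 rows.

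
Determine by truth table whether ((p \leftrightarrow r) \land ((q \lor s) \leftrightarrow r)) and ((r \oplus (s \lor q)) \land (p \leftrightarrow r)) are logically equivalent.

not equivalent

p | q | r | s || φ | ψ
T | T | T | T || T | F
T | T | T | F || T | F
T | T | F | T || F | F
T | T | F | F || F | F
T | F | T | T || T | F
T | F | T | F || F | T
T | F | F | T || F | F
T | F | F | F || F | F
F | T | T | T || F | F
F | T | T | F || F | F
F | T | F | T || F | T
F | T | F | F || F | T
F | F | T | T || F | F
F | F | T | F || F | F
F | F | F | T || F | T
F | F | F | F || T | F
The columns differ at p=T, q=T, r=T, s=T (φ=T, ψ=F), so they are not equivalent.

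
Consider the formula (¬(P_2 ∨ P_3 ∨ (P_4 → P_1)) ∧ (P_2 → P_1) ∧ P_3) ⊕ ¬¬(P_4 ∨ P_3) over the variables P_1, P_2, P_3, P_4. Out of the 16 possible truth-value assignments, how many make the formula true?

12

P_1  P_2  P_3  P_4  |  φ
 0    0    0    0   |  0
 0    0    0    1   |  1
 0    0    1    0   |  1
 0    0    1    1   |  1
 0    1    0    0   |  0
 0    1    0    1   |  1
 0    1    1    0   |  1
 0    1    1    1   |  1
 1    0    0    0   |  0
 1    0    0    1   |  1
 1    0    1    0   |  1
 1    0    1    1   |  1
 1    1    0    0   |  0
 1    1    0    1   |  1
 1    1    1    0   |  1
 1    1    1    1   |  1
The formula is true on 12 of the 16 rows.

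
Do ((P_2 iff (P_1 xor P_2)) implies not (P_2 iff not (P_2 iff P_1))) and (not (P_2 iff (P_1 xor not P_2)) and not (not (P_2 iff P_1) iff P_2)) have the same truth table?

P_1 | P_2 || φ | ψ
 1  |  1  || 1 | 0
 1  |  0  || 1 | 0
 0  |  1  || 0 | 0
 0  |  0  || 0 | 0
The columns differ at P_1=1, P_2=1 (φ=1, ψ=0), so they are not equivalent.

not equivalent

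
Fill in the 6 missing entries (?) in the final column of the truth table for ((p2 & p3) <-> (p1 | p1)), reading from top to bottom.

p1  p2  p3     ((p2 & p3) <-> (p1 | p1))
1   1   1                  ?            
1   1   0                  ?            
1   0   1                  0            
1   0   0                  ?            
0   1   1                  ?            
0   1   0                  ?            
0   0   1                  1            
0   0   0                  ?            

1, 0, 0, 0, 1, 1

Row p1=1, p2=1, p3=1: (p2 & p3) = 1, (p1 | p1) = 1, so ((p2 & p3) <-> (p1 | p1)) = 1.
Row p1=1, p2=1, p3=0: (p2 & p3) = 0, (p1 | p1) = 1, so ((p2 & p3) <-> (p1 | p1)) = 0.
Row p1=1, p2=0, p3=0: (p2 & p3) = 0, (p1 | p1) = 1, so ((p2 & p3) <-> (p1 | p1)) = 0.
Row p1=0, p2=1, p3=1: (p2 & p3) = 1, (p1 | p1) = 0, so ((p2 & p3) <-> (p1 | p1)) = 0.
Row p1=0, p2=1, p3=0: (p2 & p3) = 0, (p1 | p1) = 0, so ((p2 & p3) <-> (p1 | p1)) = 1.
Row p1=0, p2=0, p3=0: (p2 & p3) = 0, (p1 | p1) = 0, so ((p2 & p3) <-> (p1 | p1)) = 1.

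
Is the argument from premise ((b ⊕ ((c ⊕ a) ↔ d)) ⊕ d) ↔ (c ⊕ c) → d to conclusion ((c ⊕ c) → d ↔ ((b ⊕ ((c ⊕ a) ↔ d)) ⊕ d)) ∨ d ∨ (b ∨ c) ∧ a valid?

yes

  a   |   b   |   c   |   d   |   φ   |   ψ  
----- | ----- | ----- | ----- | ----- | -----
False | False | False | False |  True |  True
False | False | False |  True |  True |  True
False | False |  True | False | False | False
False | False |  True |  True | False |  True
False |  True | False | False | False | False
False |  True | False |  True | False |  True
False |  True |  True | False |  True |  True
False |  True |  True |  True |  True |  True
 True | False | False | False | False | False
 True | False | False |  True | False |  True
 True | False |  True | False |  True |  True
 True | False |  True |  True |  True |  True
 True |  True | False | False |  True |  True
 True |  True | False |  True |  True |  True
 True |  True |  True | False | False |  True
 True |  True |  True |  True | False |  True
In every row where φ is true, ψ is also true, so φ ⊨ ψ.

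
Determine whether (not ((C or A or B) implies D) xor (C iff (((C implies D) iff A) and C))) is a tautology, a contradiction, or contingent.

contingent

A  B  C  D  |  φ
0  0  0  0  |  1
0  0  0  1  |  1
0  0  1  0  |  0
0  0  1  1  |  0
0  1  0  0  |  0
0  1  0  1  |  1
0  1  1  0  |  0
0  1  1  1  |  0
1  0  0  0  |  0
1  0  0  1  |  1
1  0  1  0  |  1
1  0  1  1  |  1
1  1  0  0  |  0
1  1  0  1  |  1
1  1  1  0  |  1
1  1  1  1  |  1
9 of 16 rows are 1, so the formula is contingent.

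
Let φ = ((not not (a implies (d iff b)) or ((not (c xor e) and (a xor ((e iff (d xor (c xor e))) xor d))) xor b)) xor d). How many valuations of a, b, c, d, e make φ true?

a | b | c | d | e || φ
1 | 1 | 1 | 1 | 1 || 0
1 | 1 | 1 | 1 | 0 || 0
1 | 1 | 1 | 0 | 1 || 0
1 | 1 | 1 | 0 | 0 || 1
1 | 1 | 0 | 1 | 1 || 0
1 | 1 | 0 | 1 | 0 || 0
1 | 1 | 0 | 0 | 1 || 1
1 | 1 | 0 | 0 | 0 || 1
1 | 0 | 1 | 1 | 1 || 0
1 | 0 | 1 | 1 | 0 || 1
1 | 0 | 1 | 0 | 1 || 1
1 | 0 | 1 | 0 | 0 || 1
1 | 0 | 0 | 1 | 1 || 1
1 | 0 | 0 | 1 | 0 || 1
1 | 0 | 0 | 0 | 1 || 1
1 | 0 | 0 | 0 | 0 || 1
0 | 1 | 1 | 1 | 1 || 0
0 | 1 | 1 | 1 | 0 || 0
0 | 1 | 1 | 0 | 1 || 1
0 | 1 | 1 | 0 | 0 || 1
0 | 1 | 0 | 1 | 1 || 0
0 | 1 | 0 | 1 | 0 || 0
0 | 1 | 0 | 0 | 1 || 1
0 | 1 | 0 | 0 | 0 || 1
0 | 0 | 1 | 1 | 1 || 0
0 | 0 | 1 | 1 | 0 || 0
0 | 0 | 1 | 0 | 1 || 1
0 | 0 | 1 | 0 | 0 || 1
0 | 0 | 0 | 1 | 1 || 0
0 | 0 | 0 | 1 | 0 || 0
0 | 0 | 0 | 0 | 1 || 1
0 | 0 | 0 | 0 | 0 || 1
The formula is true on 18 of the 32 rows.

18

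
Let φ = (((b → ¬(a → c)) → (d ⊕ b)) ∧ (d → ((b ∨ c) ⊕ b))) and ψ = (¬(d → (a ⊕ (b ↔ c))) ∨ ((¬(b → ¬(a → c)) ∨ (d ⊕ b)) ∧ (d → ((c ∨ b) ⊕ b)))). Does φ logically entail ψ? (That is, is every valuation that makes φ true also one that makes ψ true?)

yes

a  b  c  d  |  φ  ψ
1  1  1  1  |  0  1
1  1  1  0  |  1  1
1  1  0  1  |  0  0
1  1  0  0  |  1  1
1  0  1  1  |  1  1
1  0  1  0  |  0  0
1  0  0  1  |  0  1
1  0  0  0  |  0  0
0  1  1  1  |  0  0
0  1  1  0  |  1  1
0  1  0  1  |  0  1
0  1  0  0  |  1  1
0  0  1  1  |  1  1
0  0  1  0  |  0  0
0  0  0  1  |  0  0
0  0  0  0  |  0  0
In every row where φ is true, ψ is also true, so φ ⊨ ψ.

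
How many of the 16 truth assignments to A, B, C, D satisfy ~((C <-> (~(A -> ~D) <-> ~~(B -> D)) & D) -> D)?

A | B | C | D | ~D | (A -> ~D) | ~(A -> ~D) | (B -> D) | ~(B -> D) | ~~(B -> D) | (~(A -> ~D) <-> ~~(B -> D)) | φ
- | - | - | - | -- | --------- | ---------- | -------- | --------- | ---------- | --------------------------- | -
1 | 1 | 1 | 1 | 0  |     0     |     1      |    1     |     0     |     1      |              1              | 0
1 | 1 | 1 | 0 | 1  |     1     |     0      |    0     |     1     |     0      |              1              | 0
1 | 1 | 0 | 1 | 0  |     0     |     1      |    1     |     0     |     1      |              1              | 0
1 | 1 | 0 | 0 | 1  |     1     |     0      |    0     |     1     |     0      |              1              | 1
1 | 0 | 1 | 1 | 0  |     0     |     1      |    1     |     0     |     1      |              1              | 0
1 | 0 | 1 | 0 | 1  |     1     |     0      |    1     |     0     |     1      |              0              | 0
1 | 0 | 0 | 1 | 0  |     0     |     1      |    1     |     0     |     1      |              1              | 0
1 | 0 | 0 | 0 | 1  |     1     |     0      |    1     |     0     |     1      |              0              | 1
0 | 1 | 1 | 1 | 0  |     1     |     0      |    1     |     0     |     1      |              0              | 0
0 | 1 | 1 | 0 | 1  |     1     |     0      |    0     |     1     |     0      |              1              | 0
0 | 1 | 0 | 1 | 0  |     1     |     0      |    1     |     0     |     1      |              0              | 0
0 | 1 | 0 | 0 | 1  |     1     |     0      |    0     |     1     |     0      |              1              | 1
0 | 0 | 1 | 1 | 0  |     1     |     0      |    1     |     0     |     1      |              0              | 0
0 | 0 | 1 | 0 | 1  |     1     |     0      |    1     |     0     |     1      |              0              | 0
0 | 0 | 0 | 1 | 0  |     1     |     0      |    1     |     0     |     1      |              0              | 0
0 | 0 | 0 | 0 | 1  |     1     |     0      |    1     |     0     |     1      |              0              | 1
The formula is true on 4 of the 16 rows.

4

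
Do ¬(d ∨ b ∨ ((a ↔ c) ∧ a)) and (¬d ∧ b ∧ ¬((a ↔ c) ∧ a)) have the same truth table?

not equivalent

a  b  c  d  |  φ  ψ
T  T  T  T  |  F  F
T  T  T  F  |  F  F
T  T  F  T  |  F  F
T  T  F  F  |  F  T
T  F  T  T  |  F  F
T  F  T  F  |  F  F
T  F  F  T  |  F  F
T  F  F  F  |  T  F
F  T  T  T  |  F  F
F  T  T  F  |  F  T
F  T  F  T  |  F  F
F  T  F  F  |  F  T
F  F  T  T  |  F  F
F  F  T  F  |  T  F
F  F  F  T  |  F  F
F  F  F  F  |  T  F
The columns differ at a=T, b=T, c=F, d=F (φ=F, ψ=T), so they are not equivalent.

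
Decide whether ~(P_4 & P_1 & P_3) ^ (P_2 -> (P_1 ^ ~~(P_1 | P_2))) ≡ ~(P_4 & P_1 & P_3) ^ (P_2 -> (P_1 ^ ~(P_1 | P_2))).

P_1 | P_2 | P_3 | P_4 | φ | ψ
--- | --- | --- | --- | - | -
 0  |  0  |  0  |  0  | 0 | 0
 0  |  0  |  0  |  1  | 0 | 0
 0  |  0  |  1  |  0  | 0 | 0
 0  |  0  |  1  |  1  | 0 | 0
 0  |  1  |  0  |  0  | 0 | 1
 0  |  1  |  0  |  1  | 0 | 1
 0  |  1  |  1  |  0  | 0 | 1
 0  |  1  |  1  |  1  | 0 | 1
 1  |  0  |  0  |  0  | 0 | 0
 1  |  0  |  0  |  1  | 0 | 0
 1  |  0  |  1  |  0  | 0 | 0
 1  |  0  |  1  |  1  | 1 | 1
 1  |  1  |  0  |  0  | 1 | 0
 1  |  1  |  0  |  1  | 1 | 0
 1  |  1  |  1  |  0  | 1 | 0
 1  |  1  |  1  |  1  | 0 | 1
The columns differ at P_1=0, P_2=1, P_3=0, P_4=0 (φ=0, ψ=1), so they are not equivalent.

not equivalent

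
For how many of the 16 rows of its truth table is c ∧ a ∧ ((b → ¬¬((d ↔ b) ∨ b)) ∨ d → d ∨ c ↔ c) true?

4

a  b  c  d  |  φ
F  F  F  F  |  F
F  F  F  T  |  F
F  F  T  F  |  F
F  F  T  T  |  F
F  T  F  F  |  F
F  T  F  T  |  F
F  T  T  F  |  F
F  T  T  T  |  F
T  F  F  F  |  F
T  F  F  T  |  F
T  F  T  F  |  T
T  F  T  T  |  T
T  T  F  F  |  F
T  T  F  T  |  F
T  T  T  F  |  T
T  T  T  T  |  T
The formula is true on 4 of the 16 rows.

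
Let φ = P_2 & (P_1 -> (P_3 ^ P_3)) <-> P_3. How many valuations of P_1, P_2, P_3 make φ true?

4

P_1 | P_2 | P_3 || (P_3 ^ P_3) | (P_1 -> (P_3 ^ P_3)) | (P_2 & (P_1 -> (P_3 ^ P_3))) | φ
 F  |  F  |  F  ||      F      |          T           |              F               | T
 F  |  F  |  T  ||      F      |          T           |              F               | F
 F  |  T  |  F  ||      F      |          T           |              T               | F
 F  |  T  |  T  ||      F      |          T           |              T               | T
 T  |  F  |  F  ||      F      |          F           |              F               | T
 T  |  F  |  T  ||      F      |          F           |              F               | F
 T  |  T  |  F  ||      F      |          F           |              F               | T
 T  |  T  |  T  ||      F      |          F           |              F               | F
The formula is true on 4 of the 8 rows.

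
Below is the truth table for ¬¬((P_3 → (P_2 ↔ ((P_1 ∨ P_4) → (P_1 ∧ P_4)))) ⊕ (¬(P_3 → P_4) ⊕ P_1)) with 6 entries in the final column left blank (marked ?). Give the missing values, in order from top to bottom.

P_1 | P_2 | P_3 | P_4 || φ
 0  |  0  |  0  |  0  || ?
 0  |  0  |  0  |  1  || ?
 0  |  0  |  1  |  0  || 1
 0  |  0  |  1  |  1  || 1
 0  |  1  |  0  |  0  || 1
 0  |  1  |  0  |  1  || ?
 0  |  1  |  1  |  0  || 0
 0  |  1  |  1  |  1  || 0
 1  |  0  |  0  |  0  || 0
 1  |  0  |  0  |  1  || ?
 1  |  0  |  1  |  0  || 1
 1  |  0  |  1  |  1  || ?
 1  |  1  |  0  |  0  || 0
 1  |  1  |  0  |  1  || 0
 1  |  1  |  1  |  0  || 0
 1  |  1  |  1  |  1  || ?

1, 1, 1, 0, 1, 0

Row P_1=0, P_2=0, P_3=0, P_4=0: ((P_3 → (P_2 ↔ ((P_1 ∨ P_4) → (P_1 ∧ P_4)))) ⊕ (¬(P_3 → P_4) ⊕ P_1)) = 1, ¬((P_3 → (P_2 ↔ ((P_1 ∨ P_4) → (P_1 ∧ P_4)))) ⊕ (¬(P_3 → P_4) ⊕ P_1)) = 0, so the formula = 1.
Row P_1=0, P_2=0, P_3=0, P_4=1: ((P_3 → (P_2 ↔ ((P_1 ∨ P_4) → (P_1 ∧ P_4)))) ⊕ (¬(P_3 → P_4) ⊕ P_1)) = 1, ¬((P_3 → (P_2 ↔ ((P_1 ∨ P_4) → (P_1 ∧ P_4)))) ⊕ (¬(P_3 → P_4) ⊕ P_1)) = 0, so the formula = 1.
Row P_1=0, P_2=1, P_3=0, P_4=1: ((P_3 → (P_2 ↔ ((P_1 ∨ P_4) → (P_1 ∧ P_4)))) ⊕ (¬(P_3 → P_4) ⊕ P_1)) = 1, ¬((P_3 → (P_2 ↔ ((P_1 ∨ P_4) → (P_1 ∧ P_4)))) ⊕ (¬(P_3 → P_4) ⊕ P_1)) = 0, so the formula = 1.
Row P_1=1, P_2=0, P_3=0, P_4=1: ((P_3 → (P_2 ↔ ((P_1 ∨ P_4) → (P_1 ∧ P_4)))) ⊕ (¬(P_3 → P_4) ⊕ P_1)) = 0, ¬((P_3 → (P_2 ↔ ((P_1 ∨ P_4) → (P_1 ∧ P_4)))) ⊕ (¬(P_3 → P_4) ⊕ P_1)) = 1, so the formula = 0.
Row P_1=1, P_2=0, P_3=1, P_4=1: ((P_3 → (P_2 ↔ ((P_1 ∨ P_4) → (P_1 ∧ P_4)))) ⊕ (¬(P_3 → P_4) ⊕ P_1)) = 1, ¬((P_3 → (P_2 ↔ ((P_1 ∨ P_4) → (P_1 ∧ P_4)))) ⊕ (¬(P_3 → P_4) ⊕ P_1)) = 0, so the formula = 1.
Row P_1=1, P_2=1, P_3=1, P_4=1: ((P_3 → (P_2 ↔ ((P_1 ∨ P_4) → (P_1 ∧ P_4)))) ⊕ (¬(P_3 → P_4) ⊕ P_1)) = 0, ¬((P_3 → (P_2 ↔ ((P_1 ∨ P_4) → (P_1 ∧ P_4)))) ⊕ (¬(P_3 → P_4) ⊕ P_1)) = 1, so the formula = 0.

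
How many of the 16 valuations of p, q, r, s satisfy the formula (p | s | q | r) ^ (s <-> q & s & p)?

  p   |   q   |   r   |   s   |   φ  
----- | ----- | ----- | ----- | -----
 True |  True |  True |  True | False
 True |  True |  True | False | False
 True |  True | False |  True | False
 True |  True | False | False | False
 True | False |  True |  True |  True
 True | False |  True | False | False
 True | False | False |  True |  True
 True | False | False | False | False
False |  True |  True |  True |  True
False |  True |  True | False | False
False |  True | False |  True |  True
False |  True | False | False | False
False | False |  True |  True |  True
False | False |  True | False | False
False | False | False |  True |  True
False | False | False | False |  True
The formula is true on 7 of the 16 rows.

7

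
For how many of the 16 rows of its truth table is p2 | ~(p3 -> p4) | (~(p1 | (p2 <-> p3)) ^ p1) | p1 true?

p1  p2  p3  p4     (p3 -> p4)  ~(p3 -> p4)  (p2 <-> p3)  (p1 | (p2 <-> p3))  ~(p1 | (p2 <-> p3))  (~(p1 | (p2 <-> p3)) ^ p1)  φ
F   F   F   F          T            F            T               T                    F                       F               F
F   F   F   T          T            F            T               T                    F                       F               F
F   F   T   F          F            T            F               F                    T                       T               T
F   F   T   T          T            F            F               F                    T                       T               T
F   T   F   F          T            F            F               F                    T                       T               T
F   T   F   T          T            F            F               F                    T                       T               T
F   T   T   F          F            T            T               T                    F                       F               T
F   T   T   T          T            F            T               T                    F                       F               T
T   F   F   F          T            F            T               T                    F                       T               T
T   F   F   T          T            F            T               T                    F                       T               T
T   F   T   F          F            T            F               T                    F                       T               T
T   F   T   T          T            F            F               T                    F                       T               T
T   T   F   F          T            F            F               T                    F                       T               T
T   T   F   T          T            F            F               T                    F                       T               T
T   T   T   F          F            T            T               T                    F                       T               T
T   T   T   T          T            F            T               T                    F                       T               T
The formula is true on 14 of the 16 rows.

14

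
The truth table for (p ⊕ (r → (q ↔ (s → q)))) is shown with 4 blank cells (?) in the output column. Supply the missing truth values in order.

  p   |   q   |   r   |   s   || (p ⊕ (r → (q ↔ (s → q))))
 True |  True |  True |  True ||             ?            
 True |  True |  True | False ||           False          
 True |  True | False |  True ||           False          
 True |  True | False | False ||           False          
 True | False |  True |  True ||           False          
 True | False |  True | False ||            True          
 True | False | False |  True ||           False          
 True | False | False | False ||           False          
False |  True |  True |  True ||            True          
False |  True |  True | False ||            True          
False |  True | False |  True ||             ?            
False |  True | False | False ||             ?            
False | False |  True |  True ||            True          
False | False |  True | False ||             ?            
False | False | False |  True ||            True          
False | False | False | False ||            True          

Row p=True, q=True, r=True, s=True: (r → (q ↔ (s → q))) = True, so (p ⊕ (r → (q ↔ (s → q)))) = False.
Row p=False, q=True, r=False, s=True: (r → (q ↔ (s → q))) = True, so (p ⊕ (r → (q ↔ (s → q)))) = True.
Row p=False, q=True, r=False, s=False: (r → (q ↔ (s → q))) = True, so (p ⊕ (r → (q ↔ (s → q)))) = True.
Row p=False, q=False, r=True, s=False: (r → (q ↔ (s → q))) = False, so (p ⊕ (r → (q ↔ (s → q)))) = False.

False, True, True, False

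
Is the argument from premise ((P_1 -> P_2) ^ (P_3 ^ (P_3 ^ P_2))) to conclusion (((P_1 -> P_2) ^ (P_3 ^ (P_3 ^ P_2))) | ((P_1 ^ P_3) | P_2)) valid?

yes

P_1  P_2  P_3  |  φ  ψ
 T    T    T   |  F  T
 T    T    F   |  F  T
 T    F    T   |  F  F
 T    F    F   |  F  T
 F    T    T   |  F  T
 F    T    F   |  F  T
 F    F    T   |  T  T
 F    F    F   |  T  T
In every row where φ is true, ψ is also true, so φ ⊨ ψ.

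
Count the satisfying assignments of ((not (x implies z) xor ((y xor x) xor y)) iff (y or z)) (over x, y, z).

x | y | z | (x implies z) | not (x implies z) | (y xor x) | ((y xor x) xor y) | (y or z) | φ
- | - | - | ------------- | ----------------- | --------- | ----------------- | -------- | -
T | T | T |       T       |         F         |     F     |         T         |    T     | T
T | T | F |       F       |         T         |     F     |         T         |    T     | F
T | F | T |       T       |         F         |     T     |         T         |    T     | T
T | F | F |       F       |         T         |     T     |         T         |    F     | T
F | T | T |       T       |         F         |     T     |         F         |    T     | F
F | T | F |       T       |         F         |     T     |         F         |    T     | F
F | F | T |       T       |         F         |     F     |         F         |    T     | F
F | F | F |       T       |         F         |     F     |         F         |    F     | T
The formula is true on 4 of the 8 rows.

4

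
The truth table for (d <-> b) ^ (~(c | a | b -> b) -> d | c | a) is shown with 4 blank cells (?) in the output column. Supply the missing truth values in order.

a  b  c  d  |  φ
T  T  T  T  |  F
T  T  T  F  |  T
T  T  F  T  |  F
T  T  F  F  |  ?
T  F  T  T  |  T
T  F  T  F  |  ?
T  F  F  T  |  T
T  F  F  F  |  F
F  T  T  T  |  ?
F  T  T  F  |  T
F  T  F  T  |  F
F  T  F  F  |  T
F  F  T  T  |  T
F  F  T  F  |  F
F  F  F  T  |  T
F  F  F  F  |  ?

Row a=T, b=T, c=F, d=F: (d <-> b) = F, (~(c | a | b -> b) -> d | c | a) = T, so the formula = T.
Row a=T, b=F, c=T, d=F: (d <-> b) = T, (~(c | a | b -> b) -> d | c | a) = T, so the formula = F.
Row a=F, b=T, c=T, d=T: (d <-> b) = T, (~(c | a | b -> b) -> d | c | a) = T, so the formula = F.
Row a=F, b=F, c=F, d=F: (d <-> b) = T, (~(c | a | b -> b) -> d | c | a) = T, so the formula = F.

T, F, F, F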